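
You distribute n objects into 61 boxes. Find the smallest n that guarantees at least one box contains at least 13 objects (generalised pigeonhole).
n = (13 − 1)·61 + 1 = 733

By the generalised pigeonhole principle, to guarantee some box contains ≥ r objects we need more than (r − 1) · k objects total. Threshold: n = (r − 1) · k + 1. With r = 13 and k = 61: n = 12 · 61 + 1 = 732 + 1 = 733. For n = 732 = 12 · 61, we can put exactly 12 objects in every box, avoiding 13 in any single one — so 733 is tight.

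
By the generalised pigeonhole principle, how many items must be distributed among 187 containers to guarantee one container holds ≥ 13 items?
n = (13 − 1)·187 + 1 = 2245

By the generalised pigeonhole principle, to guarantee some box contains ≥ r objects we need more than (r − 1) · k objects total. Threshold: n = (r − 1) · k + 1. With r = 13 and k = 187: n = 12 · 187 + 1 = 2244 + 1 = 2245. For n = 2244 = 12 · 187, we can put exactly 12 objects in every box, avoiding 13 in any single one — so 2245 is tight.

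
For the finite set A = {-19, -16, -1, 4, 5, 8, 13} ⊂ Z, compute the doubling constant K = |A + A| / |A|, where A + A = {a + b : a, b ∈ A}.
K = |A + A| / |A| = 26/7

Enumerate A + A = {a + b : a, b ∈ A}. With |A| = 7, there are |A|^2 = 49 ordered sum pairs; collecting distinct values, A + A = {-38, -35, -32, -20, -17, -15, -14, -12, -11, -8, -6, -3, -2, 3, 4, 7, 8, 9, 10, 12, 13, 16, 17, 18, 21, 26}, so |A + A| = 26. Thus K = 26/7. For comparison, the minimum possible |A + A| over all 7-element sets is 2·7 − 1 = 13 (so min K = 13/7), attained only by arithmetic progressions.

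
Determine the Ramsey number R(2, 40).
R(2, 40) = 40

R(2, k) = k for all k ≥ 2: in a 2-colouring of K_k, either some edge is red (a red K_2) or all edges are blue (a blue K_k). And K_{39} coloured all-blue has no blue K_40, so R(2, 40) > 39. Hence R(2, 40) = 40.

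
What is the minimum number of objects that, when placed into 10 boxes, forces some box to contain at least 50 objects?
n = (50 − 1)·10 + 1 = 491

By the generalised pigeonhole principle, to guarantee some box contains ≥ r objects we need more than (r − 1) · k objects total. Threshold: n = (r − 1) · k + 1. With r = 50 and k = 10: n = 49 · 10 + 1 = 490 + 1 = 491. For n = 490 = 49 · 10, we can put exactly 49 objects in every box, avoiding 50 in any single one — so 491 is tight.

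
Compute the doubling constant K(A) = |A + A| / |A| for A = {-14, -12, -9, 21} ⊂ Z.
K = |A + A| / |A| = 10/4 = 5/2

Enumerate A + A = {a + b : a, b ∈ A}. With |A| = 4, there are |A|^2 = 16 ordered sum pairs; collecting distinct values, A + A = {-28, -26, -24, -23, -21, -18, 7, 9, 12, 42}, so |A + A| = 10. Thus K = 10/4 = 5/2. For comparison, the minimum possible |A + A| over all 4-element sets is 2·4 − 1 = 7 (so min K = 7/4), attained only by arithmetic progressions.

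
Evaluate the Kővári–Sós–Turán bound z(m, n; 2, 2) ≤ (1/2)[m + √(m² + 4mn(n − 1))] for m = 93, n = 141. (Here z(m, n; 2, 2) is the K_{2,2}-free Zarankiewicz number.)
z(93, 141; 2, 2) ≤ (1/2)[93 + √(93² + 4·93·141·140)] = (1/2)[93 + √7351929] = 1402.222

Kővári–Sós–Turán: let r_1, ..., r_93 be the row sums and z = Σ r_i the total number of 1s. Each pair of columns can share at most one row with both entries 1 (else a 2×2 all-ones block appears), so Σ_i C(r_i, 2) ≤ C(141, 2) = 9870. By convexity Σ_i C(r_i, 2) ≥ 93·C(z/93, 2) = z(z − 93)/(2·93), giving z² − 93z − 93·141·140 ≤ 0 and hence z ≤ (1/2)[93 + √(8649 + 4·1835820)] = (1/2)[93 + √7351929] ≈ (1/2)(93 + 2711.4441) = 1402.222.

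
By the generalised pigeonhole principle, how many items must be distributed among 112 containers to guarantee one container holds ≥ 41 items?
n = (41 − 1)·112 + 1 = 4481

By the generalised pigeonhole principle, to guarantee some box contains ≥ r objects we need more than (r − 1) · k objects total. Threshold: n = (r − 1) · k + 1. With r = 41 and k = 112: n = 40 · 112 + 1 = 4480 + 1 = 4481. For n = 4480 = 40 · 112, we can put exactly 40 objects in every box, avoiding 41 in any single one — so 4481 is tight.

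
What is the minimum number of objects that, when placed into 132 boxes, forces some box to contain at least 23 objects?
n = (23 − 1)·132 + 1 = 2905

By the generalised pigeonhole principle, to guarantee some box contains ≥ r objects we need more than (r − 1) · k objects total. Threshold: n = (r − 1) · k + 1. With r = 23 and k = 132: n = 22 · 132 + 1 = 2904 + 1 = 2905. For n = 2904 = 22 · 132, we can put exactly 22 objects in every box, avoiding 23 in any single one — so 2905 is tight.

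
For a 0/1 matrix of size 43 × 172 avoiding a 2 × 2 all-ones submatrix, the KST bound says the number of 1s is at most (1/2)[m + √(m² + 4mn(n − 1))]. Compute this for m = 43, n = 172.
z(43, 172; 2, 2) ≤ (1/2)[43 + √(43² + 4·43·172·171)] = (1/2)[43 + √5060713] = 1146.3014

Kővári–Sós–Turán: let r_1, ..., r_43 be the row sums and z = Σ r_i the total number of 1s. Each pair of columns can share at most one row with both entries 1 (else a 2×2 all-ones block appears), so Σ_i C(r_i, 2) ≤ C(172, 2) = 14706. By convexity Σ_i C(r_i, 2) ≥ 43·C(z/43, 2) = z(z − 43)/(2·43), giving z² − 43z − 43·172·171 ≤ 0 and hence z ≤ (1/2)[43 + √(1849 + 4·1264716)] = (1/2)[43 + √5060713] ≈ (1/2)(43 + 2249.6029) = 1146.3014.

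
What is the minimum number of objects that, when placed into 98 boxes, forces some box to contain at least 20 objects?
n = (20 − 1)·98 + 1 = 1863

By the generalised pigeonhole principle, to guarantee some box contains ≥ r objects we need more than (r − 1) · k objects total. Threshold: n = (r − 1) · k + 1. With r = 20 and k = 98: n = 19 · 98 + 1 = 1862 + 1 = 1863. For n = 1862 = 19 · 98, we can put exactly 19 objects in every box, avoiding 20 in any single one — so 1863 is tight.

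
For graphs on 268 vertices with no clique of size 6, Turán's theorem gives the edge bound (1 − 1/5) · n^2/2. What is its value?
Turán density bound = (4/5) · 268^2/2 = 143648/5 ≈ 28729.6

Turán's theorem: ex(n, K_{r+1}) is achieved by the complete r-partite Turán graph T(n, r) with parts as balanced as possible, and is at most (1 − 1/r) · n^2/2. For r = 5, n = 268: the density bound is (4/5) · 71824/2 = 143648/5 ≈ 28729.6. The integer-valued extremum is e(T(268, 5)) = 28729, which is strictly less than the density bound 143648/5 since 5 ∤ 268 (the parts of T(268, 5) cannot all be equal).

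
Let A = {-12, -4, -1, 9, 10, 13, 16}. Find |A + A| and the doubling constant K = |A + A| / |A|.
K = |A + A| / |A| = 24/7

Enumerate A + A = {a + b : a, b ∈ A}. With |A| = 7, there are |A|^2 = 49 ordered sum pairs; collecting distinct values, A + A = {-24, -16, -13, -8, -5, -3, -2, 1, 4, 5, 6, 8, 9, 12, 15, 18, 19, 20, 22, 23, 25, 26, 29, 32}, so |A + A| = 24. Thus K = 24/7. For comparison, the minimum possible |A + A| over all 7-element sets is 2·7 − 1 = 13 (so min K = 13/7), attained only by arithmetic progressions.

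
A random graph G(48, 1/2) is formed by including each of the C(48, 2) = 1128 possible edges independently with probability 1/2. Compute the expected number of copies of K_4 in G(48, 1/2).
E[# K_4] = C(48, 4) · (1/2)^C(4, 2) = 194580 / 2^6 = 48645/16 = 3040.3125

For each 4-subset S of vertices (there are C(48, 4) = 194580 such S), let X_S = 1 if S induces a K_4 (all C(4, 2) = 6 edges present). Then P(X_S = 1) = (1/2)^6 = 1/64. By linearity of expectation, E[# K_4] = C(48, 4) · (1/2)^6 = 194580 / 64 = 48645/16 = 3040.3125.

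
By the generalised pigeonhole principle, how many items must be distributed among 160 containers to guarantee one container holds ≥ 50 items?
n = (50 − 1)·160 + 1 = 7841

By the generalised pigeonhole principle, to guarantee some box contains ≥ r objects we need more than (r − 1) · k objects total. Threshold: n = (r − 1) · k + 1. With r = 50 and k = 160: n = 49 · 160 + 1 = 7840 + 1 = 7841. For n = 7840 = 49 · 160, we can put exactly 49 objects in every box, avoiding 50 in any single one — so 7841 is tight.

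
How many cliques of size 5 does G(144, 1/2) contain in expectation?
E[# K_5] = C(144, 5) · (1/2)^C(5, 2) = 481008528 / 2^10 = 30063033/64 = 469734.890625

For each 5-subset S of vertices (there are C(144, 5) = 481008528 such S), let X_S = 1 if S induces a K_5 (all C(5, 2) = 10 edges present). Then P(X_S = 1) = (1/2)^10 = 1/1024. By linearity of expectation, E[# K_5] = C(144, 5) · (1/2)^10 = 481008528 / 1024 = 30063033/64 = 469734.890625.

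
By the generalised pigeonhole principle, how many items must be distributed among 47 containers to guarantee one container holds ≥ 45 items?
n = (45 − 1)·47 + 1 = 2069

By the generalised pigeonhole principle, to guarantee some box contains ≥ r objects we need more than (r − 1) · k objects total. Threshold: n = (r − 1) · k + 1. With r = 45 and k = 47: n = 44 · 47 + 1 = 2068 + 1 = 2069. For n = 2068 = 44 · 47, we can put exactly 44 objects in every box, avoiding 45 in any single one — so 2069 is tight.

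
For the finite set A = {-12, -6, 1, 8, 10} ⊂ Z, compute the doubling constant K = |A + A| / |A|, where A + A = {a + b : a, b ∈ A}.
K = |A + A| / |A| = 14/5

Enumerate A + A = {a + b : a, b ∈ A}. With |A| = 5, there are |A|^2 = 25 ordered sum pairs; collecting distinct values, A + A = {-24, -18, -12, -11, -5, -4, -2, 2, 4, 9, 11, 16, 18, 20}, so |A + A| = 14. Thus K = 14/5. For comparison, the minimum possible |A + A| over all 5-element sets is 2·5 − 1 = 9 (so min K = 9/5), attained only by arithmetic progressions.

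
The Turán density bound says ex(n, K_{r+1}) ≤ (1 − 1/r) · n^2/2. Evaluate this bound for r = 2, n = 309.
Turán density bound = (1/2) · 309^2/2 = 95481/4 ≈ 23870.25

Turán's theorem: ex(n, K_{r+1}) is achieved by the complete r-partite Turán graph T(n, r) with parts as balanced as possible, and is at most (1 − 1/r) · n^2/2. For r = 2, n = 309: the density bound is (1/2) · 95481/2 = 95481/4 ≈ 23870.25. The integer-valued extremum is e(T(309, 2)) = 23870, which is strictly less than the density bound 95481/4 since 2 ∤ 309 (the parts of T(309, 2) cannot all be equal).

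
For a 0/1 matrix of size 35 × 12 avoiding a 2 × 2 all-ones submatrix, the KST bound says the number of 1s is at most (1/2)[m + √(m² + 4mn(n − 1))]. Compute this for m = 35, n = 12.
z(35, 12; 2, 2) ≤ (1/2)[35 + √(35² + 4·35·12·11)] = (1/2)[35 + √19705] = 87.6872

Kővári–Sós–Turán: let r_1, ..., r_35 be the row sums and z = Σ r_i the total number of 1s. Each pair of columns can share at most one row with both entries 1 (else a 2×2 all-ones block appears), so Σ_i C(r_i, 2) ≤ C(12, 2) = 66. By convexity Σ_i C(r_i, 2) ≥ 35·C(z/35, 2) = z(z − 35)/(2·35), giving z² − 35z − 35·12·11 ≤ 0 and hence z ≤ (1/2)[35 + √(1225 + 4·4620)] = (1/2)[35 + √19705] ≈ (1/2)(35 + 140.3745) = 87.6872.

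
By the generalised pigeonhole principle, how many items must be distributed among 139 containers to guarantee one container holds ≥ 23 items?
n = (23 − 1)·139 + 1 = 3059

By the generalised pigeonhole principle, to guarantee some box contains ≥ r objects we need more than (r − 1) · k objects total. Threshold: n = (r − 1) · k + 1. With r = 23 and k = 139: n = 22 · 139 + 1 = 3058 + 1 = 3059. For n = 3058 = 22 · 139, we can put exactly 22 objects in every box, avoiding 23 in any single one — so 3059 is tight.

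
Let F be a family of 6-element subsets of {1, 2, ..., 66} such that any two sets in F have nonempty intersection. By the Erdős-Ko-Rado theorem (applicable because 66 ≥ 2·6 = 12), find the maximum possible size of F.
max |F| = C(65, 5) = 8259888

The Erdős-Ko-Rado theorem states: for n ≥ 2k, an intersecting family of k-subsets of an n-element set has size at most C(n − 1, k − 1), with equality for 'star' families {A ⊆ [n] : |A| = k, i ∈ A} (fix an element i). For n = 66, k = 6: C(65, 5) = 8259888.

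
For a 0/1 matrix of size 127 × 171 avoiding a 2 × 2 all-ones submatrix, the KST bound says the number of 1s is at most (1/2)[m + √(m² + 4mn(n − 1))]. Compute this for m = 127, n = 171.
z(127, 171; 2, 2) ≤ (1/2)[127 + √(127² + 4·127·171·170)] = (1/2)[127 + √14783689] = 1985.9782

Kővári–Sós–Turán: let r_1, ..., r_127 be the row sums and z = Σ r_i the total number of 1s. Each pair of columns can share at most one row with both entries 1 (else a 2×2 all-ones block appears), so Σ_i C(r_i, 2) ≤ C(171, 2) = 14535. By convexity Σ_i C(r_i, 2) ≥ 127·C(z/127, 2) = z(z − 127)/(2·127), giving z² − 127z − 127·171·170 ≤ 0 and hence z ≤ (1/2)[127 + √(16129 + 4·3691890)] = (1/2)[127 + √14783689] ≈ (1/2)(127 + 3844.9563) = 1985.9782.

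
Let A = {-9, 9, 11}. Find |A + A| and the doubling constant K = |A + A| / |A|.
K = |A + A| / |A| = 6/3 = 2

Enumerate A + A = {a + b : a, b ∈ A}. With |A| = 3, there are |A|^2 = 9 ordered sum pairs; collecting distinct values, A + A = {-18, 0, 2, 18, 20, 22}, so |A + A| = 6. Thus K = 6/3 = 2. For comparison, the minimum possible |A + A| over all 3-element sets is 2·3 − 1 = 5 (so min K = 5/3), attained only by arithmetic progressions.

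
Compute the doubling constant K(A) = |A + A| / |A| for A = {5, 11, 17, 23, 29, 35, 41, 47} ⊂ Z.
K = |A + A| / |A| = 15/8

Enumerate A + A = {a + b : a, b ∈ A}. With |A| = 8, there are |A|^2 = 64 ordered sum pairs; collecting distinct values, A + A = {10, 16, 22, 28, 34, 40, 46, 52, 58, 64, 70, 76, 82, 88, 94}, so |A + A| = 15. Thus K = 15/8. Here |A + A| = 2|A| − 1 = 15, the minimum possible — so K = 15/8 is minimal, which holds iff A is an arithmetic progression.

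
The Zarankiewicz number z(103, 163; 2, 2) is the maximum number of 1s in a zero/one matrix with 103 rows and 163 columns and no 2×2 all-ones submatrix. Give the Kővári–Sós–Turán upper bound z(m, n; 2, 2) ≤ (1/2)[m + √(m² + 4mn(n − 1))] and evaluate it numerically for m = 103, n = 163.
z(103, 163; 2, 2) ≤ (1/2)[103 + √(103² + 4·103·163·162)] = (1/2)[103 + √10889881] = 1701.491

Kővári–Sós–Turán: let r_1, ..., r_103 be the row sums and z = Σ r_i the total number of 1s. Each pair of columns can share at most one row with both entries 1 (else a 2×2 all-ones block appears), so Σ_i C(r_i, 2) ≤ C(163, 2) = 13203. By convexity Σ_i C(r_i, 2) ≥ 103·C(z/103, 2) = z(z − 103)/(2·103), giving z² − 103z − 103·163·162 ≤ 0 and hence z ≤ (1/2)[103 + √(10609 + 4·2719818)] = (1/2)[103 + √10889881] ≈ (1/2)(103 + 3299.982) = 1701.491.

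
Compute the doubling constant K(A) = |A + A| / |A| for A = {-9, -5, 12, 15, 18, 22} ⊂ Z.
K = |A + A| / |A| = 19/6

Enumerate A + A = {a + b : a, b ∈ A}. With |A| = 6, there are |A|^2 = 36 ordered sum pairs; collecting distinct values, A + A = {-18, -14, -10, 3, 6, 7, 9, 10, 13, 17, 24, 27, 30, 33, 34, 36, 37, 40, 44}, so |A + A| = 19. Thus K = 19/6. For comparison, the minimum possible |A + A| over all 6-element sets is 2·6 − 1 = 11 (so min K = 11/6), attained only by arithmetic progressions.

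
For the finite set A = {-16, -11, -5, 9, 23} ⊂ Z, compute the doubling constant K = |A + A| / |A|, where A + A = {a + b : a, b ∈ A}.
K = |A + A| / |A| = 14/5

Enumerate A + A = {a + b : a, b ∈ A}. With |A| = 5, there are |A|^2 = 25 ordered sum pairs; collecting distinct values, A + A = {-32, -27, -22, -21, -16, -10, -7, -2, 4, 7, 12, 18, 32, 46}, so |A + A| = 14. Thus K = 14/5. For comparison, the minimum possible |A + A| over all 5-element sets is 2·5 − 1 = 9 (so min K = 9/5), attained only by arithmetic progressions.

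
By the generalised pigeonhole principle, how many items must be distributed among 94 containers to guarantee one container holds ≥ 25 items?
n = (25 − 1)·94 + 1 = 2257

By the generalised pigeonhole principle, to guarantee some box contains ≥ r objects we need more than (r − 1) · k objects total. Threshold: n = (r − 1) · k + 1. With r = 25 and k = 94: n = 24 · 94 + 1 = 2256 + 1 = 2257. For n = 2256 = 24 · 94, we can put exactly 24 objects in every box, avoiding 25 in any single one — so 2257 is tight.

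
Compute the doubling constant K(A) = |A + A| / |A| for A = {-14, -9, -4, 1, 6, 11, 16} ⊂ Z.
K = |A + A| / |A| = 13/7

Enumerate A + A = {a + b : a, b ∈ A}. With |A| = 7, there are |A|^2 = 49 ordered sum pairs; collecting distinct values, A + A = {-28, -23, -18, -13, -8, -3, 2, 7, 12, 17, 22, 27, 32}, so |A + A| = 13. Thus K = 13/7. Here |A + A| = 2|A| − 1 = 13, the minimum possible — so K = 13/7 is minimal, which holds iff A is an arithmetic progression.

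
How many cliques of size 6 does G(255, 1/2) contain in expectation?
E[# K_6] = C(255, 6) · (1/2)^C(6, 2) = 359895314625 / 2^15 ≈ 10983133.380890

For each 6-subset S of vertices (there are C(255, 6) = 359895314625 such S), let X_S = 1 if S induces a K_6 (all C(6, 2) = 15 edges present). Then P(X_S = 1) = (1/2)^15 = 1/32768. By linearity of expectation, E[# K_6] = C(255, 6) · (1/2)^15 = 359895314625 / 32768 ≈ 10983133.380890.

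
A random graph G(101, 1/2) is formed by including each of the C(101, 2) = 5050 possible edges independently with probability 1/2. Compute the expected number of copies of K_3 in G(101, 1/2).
E[# K_3] = C(101, 3) · (1/2)^C(3, 2) = 166650 / 2^3 = 83325/4 = 20831.25

For each 3-subset S of vertices (there are C(101, 3) = 166650 such S), let X_S = 1 if S induces a K_3 (all C(3, 2) = 3 edges present). Then P(X_S = 1) = (1/2)^3 = 1/8. By linearity of expectation, E[# K_3] = C(101, 3) · (1/2)^3 = 166650 / 8 = 83325/4 = 20831.25.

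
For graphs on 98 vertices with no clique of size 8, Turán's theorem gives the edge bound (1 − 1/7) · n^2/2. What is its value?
Turán density bound = (6/7) · 98^2/2 = 4116

Turán's theorem: ex(n, K_{r+1}) is achieved by the complete r-partite Turán graph T(n, r) with parts as balanced as possible, and is at most (1 − 1/r) · n^2/2. For r = 7, n = 98: the density bound is (6/7) · 9604/2 = 4116. Since 7 ∣ 98, the Turán graph T(98, 7) has parts of equal size 14, and its edge count e(T(98, 7)) = 4116 attains the density bound exactly.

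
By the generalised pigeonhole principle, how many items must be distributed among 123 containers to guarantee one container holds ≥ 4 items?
n = (4 − 1)·123 + 1 = 370

By the generalised pigeonhole principle, to guarantee some box contains ≥ r objects we need more than (r − 1) · k objects total. Threshold: n = (r − 1) · k + 1. With r = 4 and k = 123: n = 3 · 123 + 1 = 369 + 1 = 370. For n = 369 = 3 · 123, we can put exactly 3 objects in every box, avoiding 4 in any single one — so 370 is tight.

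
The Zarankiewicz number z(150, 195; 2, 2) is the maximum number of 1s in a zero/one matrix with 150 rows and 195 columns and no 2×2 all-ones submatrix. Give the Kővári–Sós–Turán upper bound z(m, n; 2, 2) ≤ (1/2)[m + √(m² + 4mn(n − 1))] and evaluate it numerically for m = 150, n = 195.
z(150, 195; 2, 2) ≤ (1/2)[150 + √(150² + 4·150·195·194)] = (1/2)[150 + √22720500] = 2458.3013

Kővári–Sós–Turán: let r_1, ..., r_150 be the row sums and z = Σ r_i the total number of 1s. Each pair of columns can share at most one row with both entries 1 (else a 2×2 all-ones block appears), so Σ_i C(r_i, 2) ≤ C(195, 2) = 18915. By convexity Σ_i C(r_i, 2) ≥ 150·C(z/150, 2) = z(z − 150)/(2·150), giving z² − 150z − 150·195·194 ≤ 0 and hence z ≤ (1/2)[150 + √(22500 + 4·5674500)] = (1/2)[150 + √22720500] ≈ (1/2)(150 + 4766.6026) = 2458.3013.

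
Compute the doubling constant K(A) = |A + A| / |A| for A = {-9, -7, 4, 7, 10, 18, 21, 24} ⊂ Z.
K = |A + A| / |A| = 27/8

Enumerate A + A = {a + b : a, b ∈ A}. With |A| = 8, there are |A|^2 = 64 ordered sum pairs; collecting distinct values, A + A = {-18, -16, -14, -5, -3, -2, 0, 1, 3, 8, 9, 11, 12, 14, 15, 17, 20, 22, 25, 28, 31, 34, 36, 39, 42, 45, 48}, so |A + A| = 27. Thus K = 27/8. For comparison, the minimum possible |A + A| over all 8-element sets is 2·8 − 1 = 15 (so min K = 15/8), attained only by arithmetic progressions.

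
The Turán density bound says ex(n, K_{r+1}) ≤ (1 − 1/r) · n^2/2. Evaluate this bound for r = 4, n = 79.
Turán density bound = (3/4) · 79^2/2 = 18723/8 ≈ 2340.375

Turán's theorem: ex(n, K_{r+1}) is achieved by the complete r-partite Turán graph T(n, r) with parts as balanced as possible, and is at most (1 − 1/r) · n^2/2. For r = 4, n = 79: the density bound is (3/4) · 6241/2 = 18723/8 ≈ 2340.375. The integer-valued extremum is e(T(79, 4)) = 2340, which is strictly less than the density bound 18723/8 since 4 ∤ 79 (the parts of T(79, 4) cannot all be equal).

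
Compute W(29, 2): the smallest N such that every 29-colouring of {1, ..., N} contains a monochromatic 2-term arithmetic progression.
W(29, 2) = 29 + 1 = 30

A 2-term AP is any pair of integers, so a monochromatic 2-AP exists iff some colour is used at least twice. With 29 colours, the colouring i ↦ i on {1, ..., 29} uses each colour once, avoiding any monochromatic pair, so W(29, 2) > 29. For {1, ..., 30}, pigeonhole forces two integers of the same colour, which form a monochromatic 2-AP. Hence W(29, 2) = 30.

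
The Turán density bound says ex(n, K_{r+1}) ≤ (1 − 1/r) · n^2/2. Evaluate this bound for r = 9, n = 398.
Turán density bound = (8/9) · 398^2/2 = 633616/9 ≈ 70401.7778

Turán's theorem: ex(n, K_{r+1}) is achieved by the complete r-partite Turán graph T(n, r) with parts as balanced as possible, and is at most (1 − 1/r) · n^2/2. For r = 9, n = 398: the density bound is (8/9) · 158404/2 = 633616/9 ≈ 70401.7778. The integer-valued extremum is e(T(398, 9)) = 70401, which is strictly less than the density bound 633616/9 since 9 ∤ 398 (the parts of T(398, 9) cannot all be equal).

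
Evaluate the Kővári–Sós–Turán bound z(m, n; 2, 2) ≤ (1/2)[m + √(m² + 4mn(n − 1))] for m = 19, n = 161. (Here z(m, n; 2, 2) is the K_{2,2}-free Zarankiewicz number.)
z(19, 161; 2, 2) ≤ (1/2)[19 + √(19² + 4·19·161·160)] = (1/2)[19 + √1958121] = 709.1644

Kővári–Sós–Turán: let r_1, ..., r_19 be the row sums and z = Σ r_i the total number of 1s. Each pair of columns can share at most one row with both entries 1 (else a 2×2 all-ones block appears), so Σ_i C(r_i, 2) ≤ C(161, 2) = 12880. By convexity Σ_i C(r_i, 2) ≥ 19·C(z/19, 2) = z(z − 19)/(2·19), giving z² − 19z − 19·161·160 ≤ 0 and hence z ≤ (1/2)[19 + √(361 + 4·489440)] = (1/2)[19 + √1958121] ≈ (1/2)(19 + 1399.3288) = 709.1644.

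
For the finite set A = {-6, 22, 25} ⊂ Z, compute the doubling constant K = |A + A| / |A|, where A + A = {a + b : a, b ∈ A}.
K = |A + A| / |A| = 6/3 = 2

Enumerate A + A = {a + b : a, b ∈ A}. With |A| = 3, there are |A|^2 = 9 ordered sum pairs; collecting distinct values, A + A = {-12, 16, 19, 44, 47, 50}, so |A + A| = 6. Thus K = 6/3 = 2. For comparison, the minimum possible |A + A| over all 3-element sets is 2·3 − 1 = 5 (so min K = 5/3), attained only by arithmetic progressions.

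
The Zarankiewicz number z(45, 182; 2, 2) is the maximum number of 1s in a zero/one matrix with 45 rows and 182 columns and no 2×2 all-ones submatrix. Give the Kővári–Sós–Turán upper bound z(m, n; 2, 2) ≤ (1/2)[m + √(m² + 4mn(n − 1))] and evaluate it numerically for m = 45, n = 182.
z(45, 182; 2, 2) ≤ (1/2)[45 + √(45² + 4·45·182·181)] = (1/2)[45 + √5931585] = 1240.2423

Kővári–Sós–Turán: let r_1, ..., r_45 be the row sums and z = Σ r_i the total number of 1s. Each pair of columns can share at most one row with both entries 1 (else a 2×2 all-ones block appears), so Σ_i C(r_i, 2) ≤ C(182, 2) = 16471. By convexity Σ_i C(r_i, 2) ≥ 45·C(z/45, 2) = z(z − 45)/(2·45), giving z² − 45z − 45·182·181 ≤ 0 and hence z ≤ (1/2)[45 + √(2025 + 4·1482390)] = (1/2)[45 + √5931585] ≈ (1/2)(45 + 2435.4846) = 1240.2423.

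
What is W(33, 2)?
W(33, 2) = 33 + 1 = 34

A 2-term AP is any pair of integers, so a monochromatic 2-AP exists iff some colour is used at least twice. With 33 colours, the colouring i ↦ i on {1, ..., 33} uses each colour once, avoiding any monochromatic pair, so W(33, 2) > 33. For {1, ..., 34}, pigeonhole forces two integers of the same colour, which form a monochromatic 2-AP. Hence W(33, 2) = 34.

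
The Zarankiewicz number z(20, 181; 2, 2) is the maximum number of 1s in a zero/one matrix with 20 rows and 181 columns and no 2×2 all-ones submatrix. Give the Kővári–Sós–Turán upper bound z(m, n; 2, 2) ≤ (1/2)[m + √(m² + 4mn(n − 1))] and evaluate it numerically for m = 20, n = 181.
z(20, 181; 2, 2) ≤ (1/2)[20 + √(20² + 4·20·181·180)] = (1/2)[20 + √2606800] = 817.2794

Kővári–Sós–Turán: let r_1, ..., r_20 be the row sums and z = Σ r_i the total number of 1s. Each pair of columns can share at most one row with both entries 1 (else a 2×2 all-ones block appears), so Σ_i C(r_i, 2) ≤ C(181, 2) = 16290. By convexity Σ_i C(r_i, 2) ≥ 20·C(z/20, 2) = z(z − 20)/(2·20), giving z² − 20z − 20·181·180 ≤ 0 and hence z ≤ (1/2)[20 + √(400 + 4·651600)] = (1/2)[20 + √2606800] ≈ (1/2)(20 + 1614.5588) = 817.2794.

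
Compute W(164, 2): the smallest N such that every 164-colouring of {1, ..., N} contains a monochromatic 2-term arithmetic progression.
W(164, 2) = 164 + 1 = 165

A 2-term AP is any pair of integers, so a monochromatic 2-AP exists iff some colour is used at least twice. With 164 colours, the colouring i ↦ i on {1, ..., 164} uses each colour once, avoiding any monochromatic pair, so W(164, 2) > 164. For {1, ..., 165}, pigeonhole forces two integers of the same colour, which form a monochromatic 2-AP. Hence W(164, 2) = 165.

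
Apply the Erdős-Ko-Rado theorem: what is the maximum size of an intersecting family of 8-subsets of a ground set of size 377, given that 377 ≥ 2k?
max |F| = C(376, 7) = 199290952927000

Erdős-Ko-Rado (1961): when n ≥ 2k, max |F| = C(n−1, k−1). The bound is attained by the star {A : i ∈ A} for any fixed i ∈ [n]. Here C(377−1, 8−1) = C(376, 7) = 199290952927000.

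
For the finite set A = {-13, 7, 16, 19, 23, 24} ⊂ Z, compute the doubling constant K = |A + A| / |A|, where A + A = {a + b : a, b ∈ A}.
K = |A + A| / |A| = 21/6 = 7/2

Enumerate A + A = {a + b : a, b ∈ A}. With |A| = 6, there are |A|^2 = 36 ordered sum pairs; collecting distinct values, A + A = {-26, -6, 3, 6, 10, 11, 14, 23, 26, 30, 31, 32, 35, 38, 39, 40, 42, 43, 46, 47, 48}, so |A + A| = 21. Thus K = 21/6 = 7/2. For comparison, the minimum possible |A + A| over all 6-element sets is 2·6 − 1 = 11 (so min K = 11/6), attained only by arithmetic progressions.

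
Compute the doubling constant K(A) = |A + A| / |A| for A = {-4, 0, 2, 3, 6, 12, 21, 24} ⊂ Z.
K = |A + A| / |A| = 29/8

Enumerate A + A = {a + b : a, b ∈ A}. With |A| = 8, there are |A|^2 = 64 ordered sum pairs; collecting distinct values, A + A = {-8, -4, -2, -1, 0, 2, 3, 4, 5, 6, 8, 9, 12, 14, 15, 17, 18, 20, 21, 23, 24, 26, 27, 30, 33, 36, 42, 45, 48}, so |A + A| = 29. Thus K = 29/8. For comparison, the minimum possible |A + A| over all 8-element sets is 2·8 − 1 = 15 (so min K = 15/8), attained only by arithmetic progressions.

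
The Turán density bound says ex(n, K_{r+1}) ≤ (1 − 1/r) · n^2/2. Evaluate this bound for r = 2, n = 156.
Turán density bound = (1/2) · 156^2/2 = 6084

Turán's theorem: ex(n, K_{r+1}) is achieved by the complete r-partite Turán graph T(n, r) with parts as balanced as possible, and is at most (1 − 1/r) · n^2/2. For r = 2, n = 156: the density bound is (1/2) · 24336/2 = 6084. Since 2 ∣ 156, the Turán graph T(156, 2) has parts of equal size 78, and its edge count e(T(156, 2)) = 6084 attains the density bound exactly.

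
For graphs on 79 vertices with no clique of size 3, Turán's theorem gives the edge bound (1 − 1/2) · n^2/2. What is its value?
Turán density bound = (1/2) · 79^2/2 = 6241/4 ≈ 1560.25

Turán's theorem: ex(n, K_{r+1}) is achieved by the complete r-partite Turán graph T(n, r) with parts as balanced as possible, and is at most (1 − 1/r) · n^2/2. For r = 2, n = 79: the density bound is (1/2) · 6241/2 = 6241/4 ≈ 1560.25. The integer-valued extremum is e(T(79, 2)) = 1560, which is strictly less than the density bound 6241/4 since 2 ∤ 79 (the parts of T(79, 2) cannot all be equal).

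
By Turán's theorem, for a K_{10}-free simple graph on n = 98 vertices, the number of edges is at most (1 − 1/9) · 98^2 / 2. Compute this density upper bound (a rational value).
Turán density bound = (8/9) · 98^2/2 = 38416/9 ≈ 4268.4444

Turán's theorem: ex(n, K_{r+1}) is achieved by the complete r-partite Turán graph T(n, r) with parts as balanced as possible, and is at most (1 − 1/r) · n^2/2. For r = 9, n = 98: the density bound is (8/9) · 9604/2 = 38416/9 ≈ 4268.4444. The integer-valued extremum is e(T(98, 9)) = 4268, which is strictly less than the density bound 38416/9 since 9 ∤ 98 (the parts of T(98, 9) cannot all be equal).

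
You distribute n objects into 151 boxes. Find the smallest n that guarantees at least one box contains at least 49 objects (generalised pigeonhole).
n = (49 − 1)·151 + 1 = 7249

By the generalised pigeonhole principle, to guarantee some box contains ≥ r objects we need more than (r − 1) · k objects total. Threshold: n = (r − 1) · k + 1. With r = 49 and k = 151: n = 48 · 151 + 1 = 7248 + 1 = 7249. For n = 7248 = 48 · 151, we can put exactly 48 objects in every box, avoiding 49 in any single one — so 7249 is tight.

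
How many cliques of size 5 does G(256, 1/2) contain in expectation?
E[# K_5] = C(256, 5) · (1/2)^C(5, 2) = 8809549056 / 2^10 = 34412301/4 = 8603075.25

For each 5-subset S of vertices (there are C(256, 5) = 8809549056 such S), let X_S = 1 if S induces a K_5 (all C(5, 2) = 10 edges present). Then P(X_S = 1) = (1/2)^10 = 1/1024. By linearity of expectation, E[# K_5] = C(256, 5) · (1/2)^10 = 8809549056 / 1024 = 34412301/4 = 8603075.25.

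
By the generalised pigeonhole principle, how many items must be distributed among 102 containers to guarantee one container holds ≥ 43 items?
n = (43 − 1)·102 + 1 = 4285

By the generalised pigeonhole principle, to guarantee some box contains ≥ r objects we need more than (r − 1) · k objects total. Threshold: n = (r − 1) · k + 1. With r = 43 and k = 102: n = 42 · 102 + 1 = 4284 + 1 = 4285. For n = 4284 = 42 · 102, we can put exactly 42 objects in every box, avoiding 43 in any single one — so 4285 is tight.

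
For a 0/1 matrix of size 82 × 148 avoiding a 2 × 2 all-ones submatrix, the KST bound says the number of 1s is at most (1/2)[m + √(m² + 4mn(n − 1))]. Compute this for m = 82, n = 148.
z(82, 148; 2, 2) ≤ (1/2)[82 + √(82² + 4·82·148·147)] = (1/2)[82 + √7142692] = 1377.2908

Kővári–Sós–Turán: let r_1, ..., r_82 be the row sums and z = Σ r_i the total number of 1s. Each pair of columns can share at most one row with both entries 1 (else a 2×2 all-ones block appears), so Σ_i C(r_i, 2) ≤ C(148, 2) = 10878. By convexity Σ_i C(r_i, 2) ≥ 82·C(z/82, 2) = z(z − 82)/(2·82), giving z² − 82z − 82·148·147 ≤ 0 and hence z ≤ (1/2)[82 + √(6724 + 4·1783992)] = (1/2)[82 + √7142692] ≈ (1/2)(82 + 2672.5815) = 1377.2908.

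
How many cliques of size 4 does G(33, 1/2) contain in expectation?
E[# K_4] = C(33, 4) · (1/2)^C(4, 2) = 40920 / 2^6 = 5115/8 = 639.375

For each 4-subset S of vertices (there are C(33, 4) = 40920 such S), let X_S = 1 if S induces a K_4 (all C(4, 2) = 6 edges present). Then P(X_S = 1) = (1/2)^6 = 1/64. By linearity of expectation, E[# K_4] = C(33, 4) · (1/2)^6 = 40920 / 64 = 5115/8 = 639.375.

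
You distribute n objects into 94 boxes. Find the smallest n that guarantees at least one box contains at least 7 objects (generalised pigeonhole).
n = (7 − 1)·94 + 1 = 565

By the generalised pigeonhole principle, to guarantee some box contains ≥ r objects we need more than (r − 1) · k objects total. Threshold: n = (r − 1) · k + 1. With r = 7 and k = 94: n = 6 · 94 + 1 = 564 + 1 = 565. For n = 564 = 6 · 94, we can put exactly 6 objects in every box, avoiding 7 in any single one — so 565 is tight.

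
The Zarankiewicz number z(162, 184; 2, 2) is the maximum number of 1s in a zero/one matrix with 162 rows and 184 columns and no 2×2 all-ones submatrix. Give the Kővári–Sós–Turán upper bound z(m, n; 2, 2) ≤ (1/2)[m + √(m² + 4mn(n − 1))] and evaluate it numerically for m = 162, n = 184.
z(162, 184; 2, 2) ≤ (1/2)[162 + √(162² + 4·162·184·183)] = (1/2)[162 + √21845700] = 2417.9692

Kővári–Sós–Turán: let r_1, ..., r_162 be the row sums and z = Σ r_i the total number of 1s. Each pair of columns can share at most one row with both entries 1 (else a 2×2 all-ones block appears), so Σ_i C(r_i, 2) ≤ C(184, 2) = 16836. By convexity Σ_i C(r_i, 2) ≥ 162·C(z/162, 2) = z(z − 162)/(2·162), giving z² − 162z − 162·184·183 ≤ 0 and hence z ≤ (1/2)[162 + √(26244 + 4·5454864)] = (1/2)[162 + √21845700] ≈ (1/2)(162 + 4673.9384) = 2417.9692.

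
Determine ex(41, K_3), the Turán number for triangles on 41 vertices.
ex(41, K_3) = ⌊41^2/4⌋ = 420

Mantel (1907): a triangle-free graph on n vertices has at most ⌊n^2/4⌋ edges, with equality for the complete bipartite graph K_{⌊n/2⌋, ⌈n/2⌉}. For n = 41: ⌊41^2/4⌋ = ⌊1681/4⌋ = 420. The extremal graph is K_{20, 21}, which has 20·21 = 420 edges.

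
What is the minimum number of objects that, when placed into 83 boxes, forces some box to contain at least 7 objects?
n = (7 − 1)·83 + 1 = 499

By the generalised pigeonhole principle, to guarantee some box contains ≥ r objects we need more than (r − 1) · k objects total. Threshold: n = (r − 1) · k + 1. With r = 7 and k = 83: n = 6 · 83 + 1 = 498 + 1 = 499. For n = 498 = 6 · 83, we can put exactly 6 objects in every box, avoiding 7 in any single one — so 499 is tight.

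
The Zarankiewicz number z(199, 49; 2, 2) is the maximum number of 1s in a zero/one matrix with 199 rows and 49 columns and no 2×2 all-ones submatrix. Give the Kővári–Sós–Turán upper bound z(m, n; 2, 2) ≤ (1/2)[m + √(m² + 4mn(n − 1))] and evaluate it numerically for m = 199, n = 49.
z(199, 49; 2, 2) ≤ (1/2)[199 + √(199² + 4·199·49·48)] = (1/2)[199 + √1911793] = 790.838

Kővári–Sós–Turán: let r_1, ..., r_199 be the row sums and z = Σ r_i the total number of 1s. Each pair of columns can share at most one row with both entries 1 (else a 2×2 all-ones block appears), so Σ_i C(r_i, 2) ≤ C(49, 2) = 1176. By convexity Σ_i C(r_i, 2) ≥ 199·C(z/199, 2) = z(z − 199)/(2·199), giving z² − 199z − 199·49·48 ≤ 0 and hence z ≤ (1/2)[199 + √(39601 + 4·468048)] = (1/2)[199 + √1911793] ≈ (1/2)(199 + 1382.676) = 790.838.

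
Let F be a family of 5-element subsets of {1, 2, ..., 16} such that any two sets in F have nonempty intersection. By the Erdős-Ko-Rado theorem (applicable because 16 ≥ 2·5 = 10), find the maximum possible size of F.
max |F| = C(15, 4) = 1365

Erdős-Ko-Rado (1961): when n ≥ 2k, max |F| = C(n−1, k−1). The bound is attained by the star {A : i ∈ A} for any fixed i ∈ [n]. Here C(16−1, 5−1) = C(15, 4) = 1365.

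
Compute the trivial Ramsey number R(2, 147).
R(2, 147) = 147

R(2, k) = k for all k ≥ 2: in a 2-colouring of K_k, either some edge is red (a red K_2) or all edges are blue (a blue K_k). And K_{146} coloured all-blue has no blue K_147, so R(2, 147) > 146. Hence R(2, 147) = 147.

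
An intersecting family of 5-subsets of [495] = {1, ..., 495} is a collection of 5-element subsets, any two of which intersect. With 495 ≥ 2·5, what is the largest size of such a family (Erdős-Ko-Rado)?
max |F| = C(494, 4) = 2451372001

Erdős-Ko-Rado (1961): when n ≥ 2k, max |F| = C(n−1, k−1). The bound is attained by the star {A : i ∈ A} for any fixed i ∈ [n]. Here C(495−1, 5−1) = C(494, 4) = 2451372001.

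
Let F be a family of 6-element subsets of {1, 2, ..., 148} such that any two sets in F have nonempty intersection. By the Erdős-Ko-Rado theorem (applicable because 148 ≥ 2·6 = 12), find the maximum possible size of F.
max |F| = C(147, 5) = 534017484

The Erdős-Ko-Rado theorem states: for n ≥ 2k, an intersecting family of k-subsets of an n-element set has size at most C(n − 1, k − 1), with equality for 'star' families {A ⊆ [n] : |A| = k, i ∈ A} (fix an element i). For n = 148, k = 6: C(147, 5) = 534017484.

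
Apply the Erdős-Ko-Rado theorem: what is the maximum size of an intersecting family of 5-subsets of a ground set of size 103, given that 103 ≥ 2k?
max |F| = C(102, 4) = 4249575

The Erdős-Ko-Rado theorem states: for n ≥ 2k, an intersecting family of k-subsets of an n-element set has size at most C(n − 1, k − 1), with equality for 'star' families {A ⊆ [n] : |A| = k, i ∈ A} (fix an element i). For n = 103, k = 5: C(102, 4) = 4249575.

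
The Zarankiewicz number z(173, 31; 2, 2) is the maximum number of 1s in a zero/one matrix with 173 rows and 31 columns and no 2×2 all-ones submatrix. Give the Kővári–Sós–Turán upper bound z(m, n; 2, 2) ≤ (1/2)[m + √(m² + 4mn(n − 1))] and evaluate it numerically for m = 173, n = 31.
z(173, 31; 2, 2) ≤ (1/2)[173 + √(173² + 4·173·31·30)] = (1/2)[173 + √673489] = 496.8319

Kővári–Sós–Turán: let r_1, ..., r_173 be the row sums and z = Σ r_i the total number of 1s. Each pair of columns can share at most one row with both entries 1 (else a 2×2 all-ones block appears), so Σ_i C(r_i, 2) ≤ C(31, 2) = 465. By convexity Σ_i C(r_i, 2) ≥ 173·C(z/173, 2) = z(z − 173)/(2·173), giving z² − 173z − 173·31·30 ≤ 0 and hence z ≤ (1/2)[173 + √(29929 + 4·160890)] = (1/2)[173 + √673489] ≈ (1/2)(173 + 820.6638) = 496.8319.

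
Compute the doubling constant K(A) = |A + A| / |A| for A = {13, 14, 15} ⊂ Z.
K = |A + A| / |A| = 5/3

Enumerate A + A = {a + b : a, b ∈ A}. With |A| = 3, there are |A|^2 = 9 ordered sum pairs; collecting distinct values, A + A = {26, 27, 28, 29, 30}, so |A + A| = 5. Thus K = 5/3. Here |A + A| = 2|A| − 1 = 5, the minimum possible — so K = 5/3 is minimal, which holds iff A is an arithmetic progression.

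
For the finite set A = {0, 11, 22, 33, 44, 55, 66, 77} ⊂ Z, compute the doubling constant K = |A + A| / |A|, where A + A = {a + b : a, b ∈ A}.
K = |A + A| / |A| = 15/8

Enumerate A + A = {a + b : a, b ∈ A}. With |A| = 8, there are |A|^2 = 64 ordered sum pairs; collecting distinct values, A + A = {0, 11, 22, 33, 44, 55, 66, 77, 88, 99, 110, 121, 132, 143, 154}, so |A + A| = 15. Thus K = 15/8. Here |A + A| = 2|A| − 1 = 15, the minimum possible — so K = 15/8 is minimal, which holds iff A is an arithmetic progression.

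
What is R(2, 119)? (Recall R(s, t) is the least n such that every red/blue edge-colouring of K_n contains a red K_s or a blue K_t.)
R(2, 119) = 119

R(2, k) = k for all k ≥ 2: in a 2-colouring of K_k, either some edge is red (a red K_2) or all edges are blue (a blue K_k). And K_{118} coloured all-blue has no blue K_119, so R(2, 119) > 118. Hence R(2, 119) = 119.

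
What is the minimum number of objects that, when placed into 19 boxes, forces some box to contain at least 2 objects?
n = (2 − 1)·19 + 1 = 20

By the generalised pigeonhole principle, to guarantee some box contains ≥ r objects we need more than (r − 1) · k objects total. Threshold: n = (r − 1) · k + 1. With r = 2 and k = 19: n = 1 · 19 + 1 = 19 + 1 = 20. For n = 19 = 1 · 19, we can put exactly 1 objects in every box, avoiding 2 in any single one — so 20 is tight.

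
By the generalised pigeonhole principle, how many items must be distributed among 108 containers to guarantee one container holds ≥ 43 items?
n = (43 − 1)·108 + 1 = 4537

By the generalised pigeonhole principle, to guarantee some box contains ≥ r objects we need more than (r − 1) · k objects total. Threshold: n = (r − 1) · k + 1. With r = 43 and k = 108: n = 42 · 108 + 1 = 4536 + 1 = 4537. For n = 4536 = 42 · 108, we can put exactly 42 objects in every box, avoiding 43 in any single one — so 4537 is tight.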